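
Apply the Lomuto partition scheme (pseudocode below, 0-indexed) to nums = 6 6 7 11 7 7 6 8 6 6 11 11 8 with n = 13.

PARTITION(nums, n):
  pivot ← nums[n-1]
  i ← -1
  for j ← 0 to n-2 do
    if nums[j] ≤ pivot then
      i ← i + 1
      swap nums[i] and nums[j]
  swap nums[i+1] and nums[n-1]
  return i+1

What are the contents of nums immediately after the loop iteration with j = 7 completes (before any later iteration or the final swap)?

6 6 7 7 7 6 8 11 6 6 11 11 8

pivot=8, i=-1
j=0: 6≤8, i=0, swap(0,0) ⇒ 6 6 7 11 7 7 6 8 6 6 11 11 8
j=1: 6≤8, i=1, swap(1,1) ⇒ 6 6 7 11 7 7 6 8 6 6 11 11 8
j=2: 7≤8, i=2, swap(2,2) ⇒ 6 6 7 11 7 7 6 8 6 6 11 11 8
j=3: 11>8, skip
j=4: 7≤8, i=3, swap(3,4) ⇒ 6 6 7 7 11 7 6 8 6 6 11 11 8
j=5: 7≤8, i=4, swap(4,5) ⇒ 6 6 7 7 7 11 6 8 6 6 11 11 8
j=6: 6≤8, i=5, swap(5,6) ⇒ 6 6 7 7 7 6 11 8 6 6 11 11 8
j=7: 8≤8, i=6, swap(6,7) ⇒ 6 6 7 7 7 6 8 11 6 6 11 11 8
(after j=7) nums = 6 6 7 7 7 6 8 11 6 6 11 11 8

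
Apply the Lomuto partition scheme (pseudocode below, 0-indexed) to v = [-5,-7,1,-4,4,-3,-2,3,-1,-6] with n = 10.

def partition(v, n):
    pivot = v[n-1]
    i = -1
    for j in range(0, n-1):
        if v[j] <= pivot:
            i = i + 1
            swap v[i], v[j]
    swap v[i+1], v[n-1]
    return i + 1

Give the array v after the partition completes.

[-7,-6,1,-4,4,-3,-2,3,-1,-5]

pivot=-6, i=-1
j=0: -5>-6, skip
j=1: -7≤-6, i=0, swap(0,1) ⇒ [-7,-5,1,-4,4,-3,-2,3,-1,-6]
j=2: 1>-6, skip
j=3: -4>-6, skip
j=4: 4>-6, skip
j=5: -3>-6, skip
j=6: -2>-6, skip
j=7: 3>-6, skip
j=8: -1>-6, skip
swap(1,9) ⇒ [-7,-6,1,-4,4,-3,-2,3,-1,-5]; return 1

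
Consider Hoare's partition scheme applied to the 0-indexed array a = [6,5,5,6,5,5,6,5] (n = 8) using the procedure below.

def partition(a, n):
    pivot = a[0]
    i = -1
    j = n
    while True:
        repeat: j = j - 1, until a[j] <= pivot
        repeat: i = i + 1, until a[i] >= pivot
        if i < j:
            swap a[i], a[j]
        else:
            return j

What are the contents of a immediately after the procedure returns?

[5,5,5,6,5,5,6,6]

pivot = a[0] = 6; i = -1, j = 8
j→7 (a[7]=5≤6), i→0 (a[0]=6≥6); i<j, swap → [5,5,5,6,5,5,6,6]
j→6 (a[6]=6≤6), i→3 (a[3]=6≥6); i<j, swap → [5,5,5,6,5,5,6,6]
j→5, i→6; i≥j, return j=5. a = [5,5,5,6,5,5,6,6]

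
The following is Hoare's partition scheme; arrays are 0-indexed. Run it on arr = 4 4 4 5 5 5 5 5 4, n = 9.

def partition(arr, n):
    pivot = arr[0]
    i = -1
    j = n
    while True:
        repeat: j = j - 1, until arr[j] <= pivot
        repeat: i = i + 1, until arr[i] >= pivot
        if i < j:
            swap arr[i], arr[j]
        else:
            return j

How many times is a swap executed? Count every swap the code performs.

pivot = arr[0] = 4; i = -1, j = 9
j→8 (arr[8]=4≤4), i→0 (arr[0]=4≥4); i<j, swap → 4 4 4 5 5 5 5 5 4
j→2 (arr[2]=4≤4), i→1 (arr[1]=4≥4); i<j, swap → 4 4 4 5 5 5 5 5 4
j→1, i→2; i≥j, return j=1. arr = 4 4 4 5 5 5 5 5 4

2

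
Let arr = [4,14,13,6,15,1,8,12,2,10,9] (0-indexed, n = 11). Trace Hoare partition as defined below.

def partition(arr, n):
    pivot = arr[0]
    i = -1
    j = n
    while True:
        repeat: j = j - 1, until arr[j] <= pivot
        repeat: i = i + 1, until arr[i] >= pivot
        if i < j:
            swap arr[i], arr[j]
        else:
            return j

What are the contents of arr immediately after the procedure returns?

[2,1,13,6,15,14,8,12,4,10,9]

pivot = arr[0] = 4; i = -1, j = 11
j→8 (arr[8]=2≤4), i→0 (arr[0]=4≥4); i<j, swap → [2,14,13,6,15,1,8,12,4,10,9]
j→5 (arr[5]=1≤4), i→1 (arr[1]=14≥4); i<j, swap → [2,1,13,6,15,14,8,12,4,10,9]
j→1, i→2; i≥j, return j=1. arr = [2,1,13,6,15,14,8,12,4,10,9]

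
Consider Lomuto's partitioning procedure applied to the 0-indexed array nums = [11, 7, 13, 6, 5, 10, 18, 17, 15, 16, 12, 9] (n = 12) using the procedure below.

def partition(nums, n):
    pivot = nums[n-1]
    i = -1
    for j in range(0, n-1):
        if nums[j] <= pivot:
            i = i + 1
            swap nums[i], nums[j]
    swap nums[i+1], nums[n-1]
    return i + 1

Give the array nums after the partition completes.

[7, 6, 5, 9, 13, 10, 18, 17, 15, 16, 12, 11]

pivot = nums[11] = 9; i = -1
j=0: nums[0]=11 > 9 → no swap
j=1: nums[1]=7 ≤ 9 → i=0, swap nums[0],nums[1] → [7, 11, 13, 6, 5, 10, 18, 17, 15, 16, 12, 9]
j=2: nums[2]=13 > 9 → no swap
j=3: nums[3]=6 ≤ 9 → i=1, swap nums[1],nums[3] → [7, 6, 13, 11, 5, 10, 18, 17, 15, 16, 12, 9]
j=4: nums[4]=5 ≤ 9 → i=2, swap nums[2],nums[4] → [7, 6, 5, 11, 13, 10, 18, 17, 15, 16, 12, 9]
j=5: nums[5]=10 > 9 → no swap
j=6: nums[6]=18 > 9 → no swap
j=7: nums[7]=17 > 9 → no swap
j=8: nums[8]=15 > 9 → no swap
j=9: nums[9]=16 > 9 → no swap
j=10: nums[10]=12 > 9 → no swap
final swap nums[3],nums[11] → [7, 6, 5, 9, 13, 10, 18, 17, 15, 16, 12, 11]; return 3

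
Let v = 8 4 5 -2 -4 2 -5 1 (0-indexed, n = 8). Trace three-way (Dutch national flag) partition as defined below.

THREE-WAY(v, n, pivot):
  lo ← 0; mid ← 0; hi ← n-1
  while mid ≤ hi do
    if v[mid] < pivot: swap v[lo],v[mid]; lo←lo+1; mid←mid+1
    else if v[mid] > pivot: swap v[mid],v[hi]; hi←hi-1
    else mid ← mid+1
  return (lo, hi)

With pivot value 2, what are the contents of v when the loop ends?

lo=0 mid=0 hi=7
8>2: swap(0,7), hi=6 ⇒ 1 4 5 -2 -4 2 -5 8
1<2: swap(0,0), lo=1 mid=1 ⇒ 1 4 5 -2 -4 2 -5 8
4>2: swap(1,6), hi=5 ⇒ 1 -5 5 -2 -4 2 4 8
-5<2: swap(1,1), lo=2 mid=2 ⇒ 1 -5 5 -2 -4 2 4 8
5>2: swap(2,5), hi=4 ⇒ 1 -5 2 -2 -4 5 4 8
2=2: mid=3
-2<2: swap(2,3), lo=3 mid=4 ⇒ 1 -5 -2 2 -4 5 4 8
-4<2: swap(3,4), lo=4 mid=5 ⇒ 1 -5 -2 -4 2 5 4 8
done. lo=4 hi=4; v=1 -5 -2 -4 2 5 4 8

1 -5 -2 -4 2 5 4 8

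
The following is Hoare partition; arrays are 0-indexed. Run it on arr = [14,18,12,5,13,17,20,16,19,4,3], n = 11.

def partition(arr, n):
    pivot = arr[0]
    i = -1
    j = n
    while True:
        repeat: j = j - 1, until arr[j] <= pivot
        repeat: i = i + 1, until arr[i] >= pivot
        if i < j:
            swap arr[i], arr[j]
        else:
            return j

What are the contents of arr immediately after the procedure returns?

[3,4,12,5,13,17,20,16,19,18,14]

pivot = arr[0] = 14; i = -1, j = 11
j→10 (arr[10]=3≤14), i→0 (arr[0]=14≥14); i<j, swap → [3,18,12,5,13,17,20,16,19,4,14]
j→9 (arr[9]=4≤14), i→1 (arr[1]=18≥14); i<j, swap → [3,4,12,5,13,17,20,16,19,18,14]
j→4, i→5; i≥j, return j=4. arr = [3,4,12,5,13,17,20,16,19,18,14]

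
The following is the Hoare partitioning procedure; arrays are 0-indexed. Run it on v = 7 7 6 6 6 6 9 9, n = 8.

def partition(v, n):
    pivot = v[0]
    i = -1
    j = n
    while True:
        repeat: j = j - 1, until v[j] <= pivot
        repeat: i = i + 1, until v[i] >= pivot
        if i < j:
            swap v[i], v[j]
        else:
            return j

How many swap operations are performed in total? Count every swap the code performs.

pivot=7
j stops at 5 (6), i stops at 0 (7); swap ⇒ 6 7 6 6 6 7 9 9
j stops at 4 (6), i stops at 1 (7); swap ⇒ 6 6 6 6 7 7 9 9
j stops at 3, i stops at 4; i≥j ⇒ return 3. v=6 6 6 6 7 7 9 9

2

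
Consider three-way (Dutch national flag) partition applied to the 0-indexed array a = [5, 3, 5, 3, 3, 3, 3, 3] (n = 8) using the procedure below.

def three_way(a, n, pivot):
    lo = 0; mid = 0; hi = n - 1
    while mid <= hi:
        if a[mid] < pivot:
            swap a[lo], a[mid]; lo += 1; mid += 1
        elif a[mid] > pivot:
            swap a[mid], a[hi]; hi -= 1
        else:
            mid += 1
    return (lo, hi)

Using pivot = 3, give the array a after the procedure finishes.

pivot = 3; lo=0, mid=0, hi=7
a[mid]=5>3: swap a[0],a[7]; hi=6 → [3, 3, 5, 3, 3, 3, 3, 5]
a[mid]=3=3: mid=1
a[mid]=3=3: mid=2
a[mid]=5>3: swap a[2],a[6]; hi=5 → [3, 3, 3, 3, 3, 3, 5, 5]
a[mid]=3=3: mid=3
a[mid]=3=3: mid=4
a[mid]=3=3: mid=5
a[mid]=3=3: mid=6
end: lo=0, hi=5; a = [3, 3, 3, 3, 3, 3, 5, 5]

[3, 3, 3, 3, 3, 3, 5, 5]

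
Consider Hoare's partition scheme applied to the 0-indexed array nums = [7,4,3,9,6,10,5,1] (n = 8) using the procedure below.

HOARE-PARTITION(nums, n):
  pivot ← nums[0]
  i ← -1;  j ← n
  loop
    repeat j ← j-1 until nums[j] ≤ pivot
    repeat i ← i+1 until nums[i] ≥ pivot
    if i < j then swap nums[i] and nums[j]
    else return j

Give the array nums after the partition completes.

[1,4,3,5,6,10,9,7]

pivot=7
j stops at 7 (1), i stops at 0 (7); swap ⇒ [1,4,3,9,6,10,5,7]
j stops at 6 (5), i stops at 3 (9); swap ⇒ [1,4,3,5,6,10,9,7]
j stops at 4, i stops at 5; i≥j ⇒ return 4. nums=[1,4,3,5,6,10,9,7]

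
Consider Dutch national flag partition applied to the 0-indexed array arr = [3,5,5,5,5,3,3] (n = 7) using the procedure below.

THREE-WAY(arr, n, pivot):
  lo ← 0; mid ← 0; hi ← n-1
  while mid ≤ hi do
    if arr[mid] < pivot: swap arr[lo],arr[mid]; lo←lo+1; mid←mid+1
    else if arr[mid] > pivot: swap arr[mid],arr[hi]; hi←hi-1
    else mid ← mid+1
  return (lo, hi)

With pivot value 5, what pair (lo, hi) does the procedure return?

pivot = 5; lo=0, mid=0, hi=6
arr[mid]=3<5: swap arr[0],arr[0]; lo=1,mid=1 → [3,5,5,5,5,3,3]
arr[mid]=5=5: mid=2
arr[mid]=5=5: mid=3
arr[mid]=5=5: mid=4
arr[mid]=5=5: mid=5
arr[mid]=3<5: swap arr[1],arr[5]; lo=2,mid=6 → [3,3,5,5,5,5,3]
arr[mid]=3<5: swap arr[2],arr[6]; lo=3,mid=7 → [3,3,3,5,5,5,5]
end: lo=3, hi=6; arr = [3,3,3,5,5,5,5]

(3, 6)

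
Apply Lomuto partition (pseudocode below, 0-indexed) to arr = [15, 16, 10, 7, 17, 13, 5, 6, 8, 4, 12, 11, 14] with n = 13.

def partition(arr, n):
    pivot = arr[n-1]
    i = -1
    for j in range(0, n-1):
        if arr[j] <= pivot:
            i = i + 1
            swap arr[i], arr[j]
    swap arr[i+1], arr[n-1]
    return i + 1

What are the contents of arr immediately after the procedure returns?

pivot=14, i=-1
j=0: 15>14, skip
j=1: 16>14, skip
j=2: 10≤14, i=0, swap(0,2) ⇒ [10, 16, 15, 7, 17, 13, 5, 6, 8, 4, 12, 11, 14]
j=3: 7≤14, i=1, swap(1,3) ⇒ [10, 7, 15, 16, 17, 13, 5, 6, 8, 4, 12, 11, 14]
j=4: 17>14, skip
j=5: 13≤14, i=2, swap(2,5) ⇒ [10, 7, 13, 16, 17, 15, 5, 6, 8, 4, 12, 11, 14]
j=6: 5≤14, i=3, swap(3,6) ⇒ [10, 7, 13, 5, 17, 15, 16, 6, 8, 4, 12, 11, 14]
j=7: 6≤14, i=4, swap(4,7) ⇒ [10, 7, 13, 5, 6, 15, 16, 17, 8, 4, 12, 11, 14]
j=8: 8≤14, i=5, swap(5,8) ⇒ [10, 7, 13, 5, 6, 8, 16, 17, 15, 4, 12, 11, 14]
j=9: 4≤14, i=6, swap(6,9) ⇒ [10, 7, 13, 5, 6, 8, 4, 17, 15, 16, 12, 11, 14]
j=10: 12≤14, i=7, swap(7,10) ⇒ [10, 7, 13, 5, 6, 8, 4, 12, 15, 16, 17, 11, 14]
j=11: 11≤14, i=8, swap(8,11) ⇒ [10, 7, 13, 5, 6, 8, 4, 12, 11, 16, 17, 15, 14]
swap(9,12) ⇒ [10, 7, 13, 5, 6, 8, 4, 12, 11, 14, 17, 15, 16]; return 9

[10, 7, 13, 5, 6, 8, 4, 12, 11, 14, 17, 15, 16]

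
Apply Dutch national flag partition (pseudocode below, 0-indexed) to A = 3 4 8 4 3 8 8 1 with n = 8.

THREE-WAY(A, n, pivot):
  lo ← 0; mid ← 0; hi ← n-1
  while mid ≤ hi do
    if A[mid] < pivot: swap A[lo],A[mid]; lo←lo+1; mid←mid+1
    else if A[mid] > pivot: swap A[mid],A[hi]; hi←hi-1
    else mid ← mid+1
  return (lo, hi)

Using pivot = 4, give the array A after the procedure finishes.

pivot = 4; lo=0, mid=0, hi=7
A[mid]=3<4: swap A[0],A[0]; lo=1,mid=1 → 3 4 8 4 3 8 8 1
A[mid]=4=4: mid=2
A[mid]=8>4: swap A[2],A[7]; hi=6 → 3 4 1 4 3 8 8 8
A[mid]=1<4: swap A[1],A[2]; lo=2,mid=3 → 3 1 4 4 3 8 8 8
A[mid]=4=4: mid=4
A[mid]=3<4: swap A[2],A[4]; lo=3,mid=5 → 3 1 3 4 4 8 8 8
A[mid]=8>4: swap A[5],A[6]; hi=5 → 3 1 3 4 4 8 8 8
A[mid]=8>4: swap A[5],A[5]; hi=4 → 3 1 3 4 4 8 8 8
end: lo=3, hi=4; A = 3 1 3 4 4 8 8 8

3 1 3 4 4 8 8 8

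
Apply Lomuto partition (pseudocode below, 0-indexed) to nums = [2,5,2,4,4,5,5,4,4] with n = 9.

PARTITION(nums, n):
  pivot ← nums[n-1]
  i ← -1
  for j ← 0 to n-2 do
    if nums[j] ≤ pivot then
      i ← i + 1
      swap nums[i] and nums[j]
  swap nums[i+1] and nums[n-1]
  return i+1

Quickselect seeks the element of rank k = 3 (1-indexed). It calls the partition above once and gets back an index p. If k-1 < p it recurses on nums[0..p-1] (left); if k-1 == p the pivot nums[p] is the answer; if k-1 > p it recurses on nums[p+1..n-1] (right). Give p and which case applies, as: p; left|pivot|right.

5; left

pivot = nums[8] = 4; i = -1
j=0: nums[0]=2 ≤ 4 → i=0, swap nums[0],nums[0] (no change) → [2,5,2,4,4,5,5,4,4]
j=1: nums[1]=5 > 4 → no swap
j=2: nums[2]=2 ≤ 4 → i=1, swap nums[1],nums[2] → [2,2,5,4,4,5,5,4,4]
j=3: nums[3]=4 ≤ 4 → i=2, swap nums[2],nums[3] → [2,2,4,5,4,5,5,4,4]
j=4: nums[4]=4 ≤ 4 → i=3, swap nums[3],nums[4] → [2,2,4,4,5,5,5,4,4]
j=5: nums[5]=5 > 4 → no swap
j=6: nums[6]=5 > 4 → no swap
j=7: nums[7]=4 ≤ 4 → i=4, swap nums[4],nums[7] → [2,2,4,4,4,5,5,5,4]
final swap nums[5],nums[8] → [2,2,4,4,4,4,5,5,5]; return 5
p = 5; k-1 = 2 < 5 ⇒ left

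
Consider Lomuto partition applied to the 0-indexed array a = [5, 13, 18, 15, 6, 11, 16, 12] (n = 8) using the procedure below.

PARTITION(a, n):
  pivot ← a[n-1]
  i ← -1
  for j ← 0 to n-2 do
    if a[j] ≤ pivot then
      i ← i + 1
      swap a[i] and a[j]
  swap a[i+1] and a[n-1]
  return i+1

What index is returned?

3

pivot=12, i=-1
j=0: 5≤12, i=0, swap(0,0) ⇒ [5, 13, 18, 15, 6, 11, 16, 12]
j=1: 13>12, skip
j=2: 18>12, skip
j=3: 15>12, skip
j=4: 6≤12, i=1, swap(1,4) ⇒ [5, 6, 18, 15, 13, 11, 16, 12]
j=5: 11≤12, i=2, swap(2,5) ⇒ [5, 6, 11, 15, 13, 18, 16, 12]
j=6: 16>12, skip
swap(3,7) ⇒ [5, 6, 11, 12, 13, 18, 16, 15]; return 3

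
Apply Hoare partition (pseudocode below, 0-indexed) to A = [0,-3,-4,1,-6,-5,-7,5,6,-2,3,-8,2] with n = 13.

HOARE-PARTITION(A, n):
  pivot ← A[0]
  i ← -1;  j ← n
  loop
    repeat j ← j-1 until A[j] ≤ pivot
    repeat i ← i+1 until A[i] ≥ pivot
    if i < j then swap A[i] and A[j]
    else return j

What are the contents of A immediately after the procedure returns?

pivot=0
j stops at 11 (-8), i stops at 0 (0); swap ⇒ [-8,-3,-4,1,-6,-5,-7,5,6,-2,3,0,2]
j stops at 9 (-2), i stops at 3 (1); swap ⇒ [-8,-3,-4,-2,-6,-5,-7,5,6,1,3,0,2]
j stops at 6, i stops at 7; i≥j ⇒ return 6. A=[-8,-3,-4,-2,-6,-5,-7,5,6,1,3,0,2]

[-8,-3,-4,-2,-6,-5,-7,5,6,1,3,0,2]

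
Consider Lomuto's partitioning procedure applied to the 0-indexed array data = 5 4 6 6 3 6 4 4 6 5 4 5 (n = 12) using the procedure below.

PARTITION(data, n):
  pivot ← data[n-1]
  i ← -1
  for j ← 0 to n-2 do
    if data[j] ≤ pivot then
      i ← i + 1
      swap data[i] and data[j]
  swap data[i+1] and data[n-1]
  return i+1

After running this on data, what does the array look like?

5 4 3 4 4 5 4 5 6 6 6 6

pivot = data[11] = 5; i = -1
j=0: data[0]=5 ≤ 5 → i=0, swap data[0],data[0] (no change) → 5 4 6 6 3 6 4 4 6 5 4 5
j=1: data[1]=4 ≤ 5 → i=1, swap data[1],data[1] (no change) → 5 4 6 6 3 6 4 4 6 5 4 5
j=2: data[2]=6 > 5 → no swap
j=3: data[3]=6 > 5 → no swap
j=4: data[4]=3 ≤ 5 → i=2, swap data[2],data[4] → 5 4 3 6 6 6 4 4 6 5 4 5
j=5: data[5]=6 > 5 → no swap
j=6: data[6]=4 ≤ 5 → i=3, swap data[3],data[6] → 5 4 3 4 6 6 6 4 6 5 4 5
j=7: data[7]=4 ≤ 5 → i=4, swap data[4],data[7] → 5 4 3 4 4 6 6 6 6 5 4 5
j=8: data[8]=6 > 5 → no swap
j=9: data[9]=5 ≤ 5 → i=5, swap data[5],data[9] → 5 4 3 4 4 5 6 6 6 6 4 5
j=10: data[10]=4 ≤ 5 → i=6, swap data[6],data[10] → 5 4 3 4 4 5 4 6 6 6 6 5
final swap data[7],data[11] → 5 4 3 4 4 5 4 5 6 6 6 6; return 7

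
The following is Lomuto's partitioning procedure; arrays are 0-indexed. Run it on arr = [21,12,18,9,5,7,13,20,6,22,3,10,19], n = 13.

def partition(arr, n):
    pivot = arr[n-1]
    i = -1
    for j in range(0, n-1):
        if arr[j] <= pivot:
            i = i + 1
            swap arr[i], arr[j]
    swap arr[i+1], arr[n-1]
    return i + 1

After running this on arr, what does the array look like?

pivot=19, i=-1
j=0: 21>19, skip
j=1: 12≤19, i=0, swap(0,1) ⇒ [12,21,18,9,5,7,13,20,6,22,3,10,19]
j=2: 18≤19, i=1, swap(1,2) ⇒ [12,18,21,9,5,7,13,20,6,22,3,10,19]
j=3: 9≤19, i=2, swap(2,3) ⇒ [12,18,9,21,5,7,13,20,6,22,3,10,19]
j=4: 5≤19, i=3, swap(3,4) ⇒ [12,18,9,5,21,7,13,20,6,22,3,10,19]
j=5: 7≤19, i=4, swap(4,5) ⇒ [12,18,9,5,7,21,13,20,6,22,3,10,19]
j=6: 13≤19, i=5, swap(5,6) ⇒ [12,18,9,5,7,13,21,20,6,22,3,10,19]
j=7: 20>19, skip
j=8: 6≤19, i=6, swap(6,8) ⇒ [12,18,9,5,7,13,6,20,21,22,3,10,19]
j=9: 22>19, skip
j=10: 3≤19, i=7, swap(7,10) ⇒ [12,18,9,5,7,13,6,3,21,22,20,10,19]
j=11: 10≤19, i=8, swap(8,11) ⇒ [12,18,9,5,7,13,6,3,10,22,20,21,19]
swap(9,12) ⇒ [12,18,9,5,7,13,6,3,10,19,20,21,22]; return 9

[12,18,9,5,7,13,6,3,10,19,20,21,22]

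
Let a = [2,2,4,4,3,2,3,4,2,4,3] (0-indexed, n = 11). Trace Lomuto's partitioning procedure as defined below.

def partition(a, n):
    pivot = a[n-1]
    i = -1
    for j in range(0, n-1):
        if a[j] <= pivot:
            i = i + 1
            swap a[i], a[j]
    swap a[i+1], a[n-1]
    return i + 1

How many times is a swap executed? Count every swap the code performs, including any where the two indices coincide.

7

pivot = a[10] = 3; i = -1
j=0: a[0]=2 ≤ 3 → i=0, swap a[0],a[0] (no change) → [2,2,4,4,3,2,3,4,2,4,3]
j=1: a[1]=2 ≤ 3 → i=1, swap a[1],a[1] (no change) → [2,2,4,4,3,2,3,4,2,4,3]
j=2: a[2]=4 > 3 → no swap
j=3: a[3]=4 > 3 → no swap
j=4: a[4]=3 ≤ 3 → i=2, swap a[2],a[4] → [2,2,3,4,4,2,3,4,2,4,3]
j=5: a[5]=2 ≤ 3 → i=3, swap a[3],a[5] → [2,2,3,2,4,4,3,4,2,4,3]
j=6: a[6]=3 ≤ 3 → i=4, swap a[4],a[6] → [2,2,3,2,3,4,4,4,2,4,3]
j=7: a[7]=4 > 3 → no swap
j=8: a[8]=2 ≤ 3 → i=5, swap a[5],a[8] → [2,2,3,2,3,2,4,4,4,4,3]
j=9: a[9]=4 > 3 → no swap
final swap a[6],a[10] → [2,2,3,2,3,2,3,4,4,4,4]; return 6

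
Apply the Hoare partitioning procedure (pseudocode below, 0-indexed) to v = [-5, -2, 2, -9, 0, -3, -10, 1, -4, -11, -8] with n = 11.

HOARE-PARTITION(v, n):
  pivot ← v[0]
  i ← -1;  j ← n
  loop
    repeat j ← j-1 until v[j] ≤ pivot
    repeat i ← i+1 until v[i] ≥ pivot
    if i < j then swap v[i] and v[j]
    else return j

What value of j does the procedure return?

pivot=-5
j stops at 10 (-8), i stops at 0 (-5); swap ⇒ [-8, -2, 2, -9, 0, -3, -10, 1, -4, -11, -5]
j stops at 9 (-11), i stops at 1 (-2); swap ⇒ [-8, -11, 2, -9, 0, -3, -10, 1, -4, -2, -5]
j stops at 6 (-10), i stops at 2 (2); swap ⇒ [-8, -11, -10, -9, 0, -3, 2, 1, -4, -2, -5]
j stops at 3, i stops at 4; i≥j ⇒ return 3. v=[-8, -11, -10, -9, 0, -3, 2, 1, -4, -2, -5]

3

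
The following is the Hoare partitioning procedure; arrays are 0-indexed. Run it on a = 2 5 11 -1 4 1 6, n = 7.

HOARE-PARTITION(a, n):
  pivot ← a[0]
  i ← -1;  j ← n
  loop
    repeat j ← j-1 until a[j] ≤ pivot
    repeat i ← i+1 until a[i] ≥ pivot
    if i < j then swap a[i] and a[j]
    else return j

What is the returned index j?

pivot = a[0] = 2; i = -1, j = 7
j→5 (a[5]=1≤2), i→0 (a[0]=2≥2); i<j, swap → 1 5 11 -1 4 2 6
j→3 (a[3]=-1≤2), i→1 (a[1]=5≥2); i<j, swap → 1 -1 11 5 4 2 6
j→1, i→2; i≥j, return j=1. a = 1 -1 11 5 4 2 6

1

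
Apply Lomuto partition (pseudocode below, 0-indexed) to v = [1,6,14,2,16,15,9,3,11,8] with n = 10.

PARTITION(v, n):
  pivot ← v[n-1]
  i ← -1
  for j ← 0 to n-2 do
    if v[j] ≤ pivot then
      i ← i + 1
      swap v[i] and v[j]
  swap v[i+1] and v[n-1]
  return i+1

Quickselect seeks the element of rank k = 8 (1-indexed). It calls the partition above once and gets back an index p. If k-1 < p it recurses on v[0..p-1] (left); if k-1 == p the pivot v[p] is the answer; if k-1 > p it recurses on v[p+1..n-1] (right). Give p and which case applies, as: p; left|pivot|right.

pivot = v[9] = 8; i = -1
j=0: v[0]=1 ≤ 8 → i=0, swap v[0],v[0] (no change) → [1,6,14,2,16,15,9,3,11,8]
j=1: v[1]=6 ≤ 8 → i=1, swap v[1],v[1] (no change) → [1,6,14,2,16,15,9,3,11,8]
j=2: v[2]=14 > 8 → no swap
j=3: v[3]=2 ≤ 8 → i=2, swap v[2],v[3] → [1,6,2,14,16,15,9,3,11,8]
j=4: v[4]=16 > 8 → no swap
j=5: v[5]=15 > 8 → no swap
j=6: v[6]=9 > 8 → no swap
j=7: v[7]=3 ≤ 8 → i=3, swap v[3],v[7] → [1,6,2,3,16,15,9,14,11,8]
j=8: v[8]=11 > 8 → no swap
final swap v[4],v[9] → [1,6,2,3,8,15,9,14,11,16]; return 4
p = 4; k-1 = 7 > 4 ⇒ right

4; right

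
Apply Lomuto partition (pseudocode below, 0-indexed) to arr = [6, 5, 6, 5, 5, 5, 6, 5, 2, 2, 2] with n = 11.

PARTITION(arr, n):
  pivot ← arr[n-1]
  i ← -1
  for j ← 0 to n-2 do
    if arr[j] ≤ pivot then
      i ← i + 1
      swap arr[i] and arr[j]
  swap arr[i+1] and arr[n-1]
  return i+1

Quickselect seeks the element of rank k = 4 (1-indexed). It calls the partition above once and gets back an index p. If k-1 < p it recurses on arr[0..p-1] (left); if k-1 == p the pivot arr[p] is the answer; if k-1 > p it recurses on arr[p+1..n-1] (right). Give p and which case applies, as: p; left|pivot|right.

pivot = arr[10] = 2; i = -1
j=0: arr[0]=6 > 2 → no swap
j=1: arr[1]=5 > 2 → no swap
j=2: arr[2]=6 > 2 → no swap
j=3: arr[3]=5 > 2 → no swap
j=4: arr[4]=5 > 2 → no swap
j=5: arr[5]=5 > 2 → no swap
j=6: arr[6]=6 > 2 → no swap
j=7: arr[7]=5 > 2 → no swap
j=8: arr[8]=2 ≤ 2 → i=0, swap arr[0],arr[8] → [2, 5, 6, 5, 5, 5, 6, 5, 6, 2, 2]
j=9: arr[9]=2 ≤ 2 → i=1, swap arr[1],arr[9] → [2, 2, 6, 5, 5, 5, 6, 5, 6, 5, 2]
final swap arr[2],arr[10] → [2, 2, 2, 5, 5, 5, 6, 5, 6, 5, 6]; return 2
p = 2; k-1 = 3 > 2 ⇒ right

2; right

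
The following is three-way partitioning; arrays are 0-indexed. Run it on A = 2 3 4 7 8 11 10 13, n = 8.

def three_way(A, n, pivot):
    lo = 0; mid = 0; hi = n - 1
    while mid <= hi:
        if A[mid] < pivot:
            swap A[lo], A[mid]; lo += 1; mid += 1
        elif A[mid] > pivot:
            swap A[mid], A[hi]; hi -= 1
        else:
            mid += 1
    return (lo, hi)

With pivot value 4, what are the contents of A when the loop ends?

lo=0 mid=0 hi=7
2<4: swap(0,0), lo=1 mid=1 ⇒ 2 3 4 7 8 11 10 13
3<4: swap(1,1), lo=2 mid=2 ⇒ 2 3 4 7 8 11 10 13
4=4: mid=3
7>4: swap(3,7), hi=6 ⇒ 2 3 4 13 8 11 10 7
13>4: swap(3,6), hi=5 ⇒ 2 3 4 10 8 11 13 7
10>4: swap(3,5), hi=4 ⇒ 2 3 4 11 8 10 13 7
11>4: swap(3,4), hi=3 ⇒ 2 3 4 8 11 10 13 7
8>4: swap(3,3), hi=2 ⇒ 2 3 4 8 11 10 13 7
done. lo=2 hi=2; A=2 3 4 8 11 10 13 7

2 3 4 8 11 10 13 7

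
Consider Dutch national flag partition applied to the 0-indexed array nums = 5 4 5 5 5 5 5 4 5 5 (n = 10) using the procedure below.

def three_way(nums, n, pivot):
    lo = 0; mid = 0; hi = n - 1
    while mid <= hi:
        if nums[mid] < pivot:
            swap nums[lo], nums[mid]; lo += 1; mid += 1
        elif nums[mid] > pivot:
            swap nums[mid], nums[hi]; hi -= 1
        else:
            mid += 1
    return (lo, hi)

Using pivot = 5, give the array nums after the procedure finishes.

4 4 5 5 5 5 5 5 5 5

lo=0 mid=0 hi=9
5=5: mid=1
4<5: swap(0,1), lo=1 mid=2 ⇒ 4 5 5 5 5 5 5 4 5 5
5=5: mid=3
5=5: mid=4
5=5: mid=5
5=5: mid=6
5=5: mid=7
4<5: swap(1,7), lo=2 mid=8 ⇒ 4 4 5 5 5 5 5 5 5 5
5=5: mid=9
5=5: mid=10
done. lo=2 hi=9; nums=4 4 5 5 5 5 5 5 5 5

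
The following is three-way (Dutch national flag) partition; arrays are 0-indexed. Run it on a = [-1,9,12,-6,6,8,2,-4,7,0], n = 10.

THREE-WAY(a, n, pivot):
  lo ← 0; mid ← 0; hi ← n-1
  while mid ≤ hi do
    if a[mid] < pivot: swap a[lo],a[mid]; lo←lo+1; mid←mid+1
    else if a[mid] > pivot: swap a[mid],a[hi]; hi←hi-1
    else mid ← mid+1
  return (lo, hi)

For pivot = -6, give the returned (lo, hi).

pivot = -6; lo=0, mid=0, hi=9
a[mid]=-1>-6: swap a[0],a[9]; hi=8 → [0,9,12,-6,6,8,2,-4,7,-1]
a[mid]=0>-6: swap a[0],a[8]; hi=7 → [7,9,12,-6,6,8,2,-4,0,-1]
a[mid]=7>-6: swap a[0],a[7]; hi=6 → [-4,9,12,-6,6,8,2,7,0,-1]
a[mid]=-4>-6: swap a[0],a[6]; hi=5 → [2,9,12,-6,6,8,-4,7,0,-1]
a[mid]=2>-6: swap a[0],a[5]; hi=4 → [8,9,12,-6,6,2,-4,7,0,-1]
a[mid]=8>-6: swap a[0],a[4]; hi=3 → [6,9,12,-6,8,2,-4,7,0,-1]
a[mid]=6>-6: swap a[0],a[3]; hi=2 → [-6,9,12,6,8,2,-4,7,0,-1]
a[mid]=-6=-6: mid=1
a[mid]=9>-6: swap a[1],a[2]; hi=1 → [-6,12,9,6,8,2,-4,7,0,-1]
a[mid]=12>-6: swap a[1],a[1]; hi=0 → [-6,12,9,6,8,2,-4,7,0,-1]
end: lo=0, hi=0; a = [-6,12,9,6,8,2,-4,7,0,-1]

(0, 0)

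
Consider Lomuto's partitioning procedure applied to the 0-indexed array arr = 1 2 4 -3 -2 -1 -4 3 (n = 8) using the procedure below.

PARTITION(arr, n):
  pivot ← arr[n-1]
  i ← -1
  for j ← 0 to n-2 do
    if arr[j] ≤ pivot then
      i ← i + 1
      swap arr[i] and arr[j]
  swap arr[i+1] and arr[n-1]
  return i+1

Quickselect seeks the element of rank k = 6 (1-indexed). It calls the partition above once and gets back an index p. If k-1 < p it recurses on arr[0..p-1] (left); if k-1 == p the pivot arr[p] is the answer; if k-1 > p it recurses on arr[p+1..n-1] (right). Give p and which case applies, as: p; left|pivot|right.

6; left

pivot=3, i=-1
j=0: 1≤3, i=0, swap(0,0) ⇒ 1 2 4 -3 -2 -1 -4 3
j=1: 2≤3, i=1, swap(1,1) ⇒ 1 2 4 -3 -2 -1 -4 3
j=2: 4>3, skip
j=3: -3≤3, i=2, swap(2,3) ⇒ 1 2 -3 4 -2 -1 -4 3
j=4: -2≤3, i=3, swap(3,4) ⇒ 1 2 -3 -2 4 -1 -4 3
j=5: -1≤3, i=4, swap(4,5) ⇒ 1 2 -3 -2 -1 4 -4 3
j=6: -4≤3, i=5, swap(5,6) ⇒ 1 2 -3 -2 -1 -4 4 3
swap(6,7) ⇒ 1 2 -3 -2 -1 -4 3 4; return 6
p = 6; k-1 = 5 < 6 ⇒ left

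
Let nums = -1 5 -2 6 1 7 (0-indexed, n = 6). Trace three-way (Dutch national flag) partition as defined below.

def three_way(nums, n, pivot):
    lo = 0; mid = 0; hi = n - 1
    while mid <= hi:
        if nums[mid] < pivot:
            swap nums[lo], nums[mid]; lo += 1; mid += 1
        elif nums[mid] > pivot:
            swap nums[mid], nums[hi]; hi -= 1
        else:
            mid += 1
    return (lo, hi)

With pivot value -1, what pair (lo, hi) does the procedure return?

lo=0 mid=0 hi=5
-1=-1: mid=1
5>-1: swap(1,5), hi=4 ⇒ -1 7 -2 6 1 5
7>-1: swap(1,4), hi=3 ⇒ -1 1 -2 6 7 5
1>-1: swap(1,3), hi=2 ⇒ -1 6 -2 1 7 5
6>-1: swap(1,2), hi=1 ⇒ -1 -2 6 1 7 5
-2<-1: swap(0,1), lo=1 mid=2 ⇒ -2 -1 6 1 7 5
done. lo=1 hi=1; nums=-2 -1 6 1 7 5

(1, 1)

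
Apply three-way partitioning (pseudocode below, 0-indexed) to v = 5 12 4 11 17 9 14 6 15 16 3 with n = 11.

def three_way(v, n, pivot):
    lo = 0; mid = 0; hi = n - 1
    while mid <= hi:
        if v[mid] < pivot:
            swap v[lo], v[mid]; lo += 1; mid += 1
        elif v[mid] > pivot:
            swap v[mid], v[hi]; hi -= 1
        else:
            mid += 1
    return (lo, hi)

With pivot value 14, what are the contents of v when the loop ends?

pivot = 14; lo=0, mid=0, hi=10
v[mid]=5<14: swap v[0],v[0]; lo=1,mid=1 → 5 12 4 11 17 9 14 6 15 16 3
v[mid]=12<14: swap v[1],v[1]; lo=2,mid=2 → 5 12 4 11 17 9 14 6 15 16 3
v[mid]=4<14: swap v[2],v[2]; lo=3,mid=3 → 5 12 4 11 17 9 14 6 15 16 3
v[mid]=11<14: swap v[3],v[3]; lo=4,mid=4 → 5 12 4 11 17 9 14 6 15 16 3
v[mid]=17>14: swap v[4],v[10]; hi=9 → 5 12 4 11 3 9 14 6 15 16 17
v[mid]=3<14: swap v[4],v[4]; lo=5,mid=5 → 5 12 4 11 3 9 14 6 15 16 17
v[mid]=9<14: swap v[5],v[5]; lo=6,mid=6 → 5 12 4 11 3 9 14 6 15 16 17
v[mid]=14=14: mid=7
v[mid]=6<14: swap v[6],v[7]; lo=7,mid=8 → 5 12 4 11 3 9 6 14 15 16 17
v[mid]=15>14: swap v[8],v[9]; hi=8 → 5 12 4 11 3 9 6 14 16 15 17
v[mid]=16>14: swap v[8],v[8]; hi=7 → 5 12 4 11 3 9 6 14 16 15 17
end: lo=7, hi=7; v = 5 12 4 11 3 9 6 14 16 15 17

5 12 4 11 3 9 6 14 16 15 17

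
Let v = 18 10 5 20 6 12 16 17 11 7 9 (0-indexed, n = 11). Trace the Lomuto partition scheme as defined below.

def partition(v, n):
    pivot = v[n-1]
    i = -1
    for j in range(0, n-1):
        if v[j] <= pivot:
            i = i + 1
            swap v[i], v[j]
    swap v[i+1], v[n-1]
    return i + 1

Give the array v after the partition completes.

5 6 7 9 10 12 16 17 11 18 20

pivot=9, i=-1
j=0: 18>9, skip
j=1: 10>9, skip
j=2: 5≤9, i=0, swap(0,2) ⇒ 5 10 18 20 6 12 16 17 11 7 9
j=3: 20>9, skip
j=4: 6≤9, i=1, swap(1,4) ⇒ 5 6 18 20 10 12 16 17 11 7 9
j=5: 12>9, skip
j=6: 16>9, skip
j=7: 17>9, skip
j=8: 11>9, skip
j=9: 7≤9, i=2, swap(2,9) ⇒ 5 6 7 20 10 12 16 17 11 18 9
swap(3,10) ⇒ 5 6 7 9 10 12 16 17 11 18 20; return 3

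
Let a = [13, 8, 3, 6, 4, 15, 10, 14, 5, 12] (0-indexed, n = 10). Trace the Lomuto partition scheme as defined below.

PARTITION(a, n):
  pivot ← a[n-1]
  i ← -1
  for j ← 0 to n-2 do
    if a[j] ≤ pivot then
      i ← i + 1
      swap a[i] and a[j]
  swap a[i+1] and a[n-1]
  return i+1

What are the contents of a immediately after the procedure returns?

[8, 3, 6, 4, 10, 5, 12, 14, 15, 13]

pivot=12, i=-1
j=0: 13>12, skip
j=1: 8≤12, i=0, swap(0,1) ⇒ [8, 13, 3, 6, 4, 15, 10, 14, 5, 12]
j=2: 3≤12, i=1, swap(1,2) ⇒ [8, 3, 13, 6, 4, 15, 10, 14, 5, 12]
j=3: 6≤12, i=2, swap(2,3) ⇒ [8, 3, 6, 13, 4, 15, 10, 14, 5, 12]
j=4: 4≤12, i=3, swap(3,4) ⇒ [8, 3, 6, 4, 13, 15, 10, 14, 5, 12]
j=5: 15>12, skip
j=6: 10≤12, i=4, swap(4,6) ⇒ [8, 3, 6, 4, 10, 15, 13, 14, 5, 12]
j=7: 14>12, skip
j=8: 5≤12, i=5, swap(5,8) ⇒ [8, 3, 6, 4, 10, 5, 13, 14, 15, 12]
swap(6,9) ⇒ [8, 3, 6, 4, 10, 5, 12, 14, 15, 13]; return 6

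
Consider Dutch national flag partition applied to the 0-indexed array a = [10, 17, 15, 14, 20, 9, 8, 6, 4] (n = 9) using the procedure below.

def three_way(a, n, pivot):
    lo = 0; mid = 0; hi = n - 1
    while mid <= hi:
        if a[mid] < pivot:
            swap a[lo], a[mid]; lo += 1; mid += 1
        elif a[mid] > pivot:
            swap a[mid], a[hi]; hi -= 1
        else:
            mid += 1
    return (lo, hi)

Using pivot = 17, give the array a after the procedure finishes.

lo=0 mid=0 hi=8
10<17: swap(0,0), lo=1 mid=1 ⇒ [10, 17, 15, 14, 20, 9, 8, 6, 4]
17=17: mid=2
15<17: swap(1,2), lo=2 mid=3 ⇒ [10, 15, 17, 14, 20, 9, 8, 6, 4]
14<17: swap(2,3), lo=3 mid=4 ⇒ [10, 15, 14, 17, 20, 9, 8, 6, 4]
20>17: swap(4,8), hi=7 ⇒ [10, 15, 14, 17, 4, 9, 8, 6, 20]
4<17: swap(3,4), lo=4 mid=5 ⇒ [10, 15, 14, 4, 17, 9, 8, 6, 20]
9<17: swap(4,5), lo=5 mid=6 ⇒ [10, 15, 14, 4, 9, 17, 8, 6, 20]
8<17: swap(5,6), lo=6 mid=7 ⇒ [10, 15, 14, 4, 9, 8, 17, 6, 20]
6<17: swap(6,7), lo=7 mid=8 ⇒ [10, 15, 14, 4, 9, 8, 6, 17, 20]
done. lo=7 hi=7; a=[10, 15, 14, 4, 9, 8, 6, 17, 20]

[10, 15, 14, 4, 9, 8, 6, 17, 20]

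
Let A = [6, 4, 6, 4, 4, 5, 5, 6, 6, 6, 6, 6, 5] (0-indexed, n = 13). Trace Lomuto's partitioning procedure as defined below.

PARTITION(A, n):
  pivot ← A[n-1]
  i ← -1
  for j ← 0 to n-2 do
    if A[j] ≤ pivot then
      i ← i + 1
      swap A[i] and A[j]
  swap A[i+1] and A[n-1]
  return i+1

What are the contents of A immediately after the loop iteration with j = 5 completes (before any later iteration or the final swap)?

pivot=5, i=-1
j=0: 6>5, skip
j=1: 4≤5, i=0, swap(0,1) ⇒ [4, 6, 6, 4, 4, 5, 5, 6, 6, 6, 6, 6, 5]
j=2: 6>5, skip
j=3: 4≤5, i=1, swap(1,3) ⇒ [4, 4, 6, 6, 4, 5, 5, 6, 6, 6, 6, 6, 5]
j=4: 4≤5, i=2, swap(2,4) ⇒ [4, 4, 4, 6, 6, 5, 5, 6, 6, 6, 6, 6, 5]
j=5: 5≤5, i=3, swap(3,5) ⇒ [4, 4, 4, 5, 6, 6, 5, 6, 6, 6, 6, 6, 5]
(after j=5) A = [4, 4, 4, 5, 6, 6, 5, 6, 6, 6, 6, 6, 5]

[4, 4, 4, 5, 6, 6, 5, 6, 6, 6, 6, 6, 5]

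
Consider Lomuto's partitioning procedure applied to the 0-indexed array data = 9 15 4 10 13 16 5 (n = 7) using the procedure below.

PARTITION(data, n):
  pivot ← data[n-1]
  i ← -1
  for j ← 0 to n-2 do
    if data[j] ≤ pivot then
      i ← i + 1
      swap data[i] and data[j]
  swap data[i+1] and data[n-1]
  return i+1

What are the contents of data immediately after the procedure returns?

4 5 9 10 13 16 15

pivot = data[6] = 5; i = -1
j=0: data[0]=9 > 5 → no swap
j=1: data[1]=15 > 5 → no swap
j=2: data[2]=4 ≤ 5 → i=0, swap data[0],data[2] → 4 15 9 10 13 16 5
j=3: data[3]=10 > 5 → no swap
j=4: data[4]=13 > 5 → no swap
j=5: data[5]=16 > 5 → no swap
final swap data[1],data[6] → 4 5 9 10 13 16 15; return 1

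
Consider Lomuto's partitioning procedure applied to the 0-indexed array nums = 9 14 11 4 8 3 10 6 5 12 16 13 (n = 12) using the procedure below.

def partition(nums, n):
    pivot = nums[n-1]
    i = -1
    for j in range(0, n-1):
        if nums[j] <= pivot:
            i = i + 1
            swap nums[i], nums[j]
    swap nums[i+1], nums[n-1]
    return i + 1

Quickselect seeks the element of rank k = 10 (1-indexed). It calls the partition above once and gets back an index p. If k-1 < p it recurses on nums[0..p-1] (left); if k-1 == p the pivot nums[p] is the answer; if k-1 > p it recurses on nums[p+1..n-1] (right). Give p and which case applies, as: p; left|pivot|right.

9; pivot

pivot=13, i=-1
j=0: 9≤13, i=0, swap(0,0) ⇒ 9 14 11 4 8 3 10 6 5 12 16 13
j=1: 14>13, skip
j=2: 11≤13, i=1, swap(1,2) ⇒ 9 11 14 4 8 3 10 6 5 12 16 13
j=3: 4≤13, i=2, swap(2,3) ⇒ 9 11 4 14 8 3 10 6 5 12 16 13
j=4: 8≤13, i=3, swap(3,4) ⇒ 9 11 4 8 14 3 10 6 5 12 16 13
j=5: 3≤13, i=4, swap(4,5) ⇒ 9 11 4 8 3 14 10 6 5 12 16 13
j=6: 10≤13, i=5, swap(5,6) ⇒ 9 11 4 8 3 10 14 6 5 12 16 13
j=7: 6≤13, i=6, swap(6,7) ⇒ 9 11 4 8 3 10 6 14 5 12 16 13
j=8: 5≤13, i=7, swap(7,8) ⇒ 9 11 4 8 3 10 6 5 14 12 16 13
j=9: 12≤13, i=8, swap(8,9) ⇒ 9 11 4 8 3 10 6 5 12 14 16 13
j=10: 16>13, skip
swap(9,11) ⇒ 9 11 4 8 3 10 6 5 12 13 16 14; return 9
p = 9; k-1 = 9 == 9 ⇒ pivot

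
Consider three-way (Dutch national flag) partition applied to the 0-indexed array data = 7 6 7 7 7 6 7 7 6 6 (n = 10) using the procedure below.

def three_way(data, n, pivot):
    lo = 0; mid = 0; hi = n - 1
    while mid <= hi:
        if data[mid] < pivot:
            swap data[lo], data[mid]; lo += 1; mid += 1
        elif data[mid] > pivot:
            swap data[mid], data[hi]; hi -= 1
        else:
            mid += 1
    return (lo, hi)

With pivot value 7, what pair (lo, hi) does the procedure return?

(4, 9)

lo=0 mid=0 hi=9
7=7: mid=1
6<7: swap(0,1), lo=1 mid=2 ⇒ 6 7 7 7 7 6 7 7 6 6
7=7: mid=3
7=7: mid=4
7=7: mid=5
6<7: swap(1,5), lo=2 mid=6 ⇒ 6 6 7 7 7 7 7 7 6 6
7=7: mid=7
7=7: mid=8
6<7: swap(2,8), lo=3 mid=9 ⇒ 6 6 6 7 7 7 7 7 7 6
6<7: swap(3,9), lo=4 mid=10 ⇒ 6 6 6 6 7 7 7 7 7 7
done. lo=4 hi=9; data=6 6 6 6 7 7 7 7 7 7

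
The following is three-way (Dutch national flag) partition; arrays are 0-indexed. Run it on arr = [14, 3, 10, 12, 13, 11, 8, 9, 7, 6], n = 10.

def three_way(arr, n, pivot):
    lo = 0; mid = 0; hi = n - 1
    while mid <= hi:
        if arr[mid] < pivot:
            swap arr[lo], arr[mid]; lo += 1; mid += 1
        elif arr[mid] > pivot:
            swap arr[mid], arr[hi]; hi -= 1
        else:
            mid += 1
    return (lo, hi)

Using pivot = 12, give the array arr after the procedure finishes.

lo=0 mid=0 hi=9
14>12: swap(0,9), hi=8 ⇒ [6, 3, 10, 12, 13, 11, 8, 9, 7, 14]
6<12: swap(0,0), lo=1 mid=1 ⇒ [6, 3, 10, 12, 13, 11, 8, 9, 7, 14]
3<12: swap(1,1), lo=2 mid=2 ⇒ [6, 3, 10, 12, 13, 11, 8, 9, 7, 14]
10<12: swap(2,2), lo=3 mid=3 ⇒ [6, 3, 10, 12, 13, 11, 8, 9, 7, 14]
12=12: mid=4
13>12: swap(4,8), hi=7 ⇒ [6, 3, 10, 12, 7, 11, 8, 9, 13, 14]
7<12: swap(3,4), lo=4 mid=5 ⇒ [6, 3, 10, 7, 12, 11, 8, 9, 13, 14]
11<12: swap(4,5), lo=5 mid=6 ⇒ [6, 3, 10, 7, 11, 12, 8, 9, 13, 14]
8<12: swap(5,6), lo=6 mid=7 ⇒ [6, 3, 10, 7, 11, 8, 12, 9, 13, 14]
9<12: swap(6,7), lo=7 mid=8 ⇒ [6, 3, 10, 7, 11, 8, 9, 12, 13, 14]
done. lo=7 hi=7; arr=[6, 3, 10, 7, 11, 8, 9, 12, 13, 14]

[6, 3, 10, 7, 11, 8, 9, 12, 13, 14]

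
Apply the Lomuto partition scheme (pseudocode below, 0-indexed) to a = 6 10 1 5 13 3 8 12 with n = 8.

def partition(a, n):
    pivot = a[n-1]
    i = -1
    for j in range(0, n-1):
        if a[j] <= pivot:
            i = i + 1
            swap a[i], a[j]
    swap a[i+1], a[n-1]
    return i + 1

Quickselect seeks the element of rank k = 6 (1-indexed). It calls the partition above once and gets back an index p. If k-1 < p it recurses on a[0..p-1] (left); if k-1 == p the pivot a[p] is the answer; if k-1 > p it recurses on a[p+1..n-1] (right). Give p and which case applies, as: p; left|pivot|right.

6; left

pivot=12, i=-1
j=0: 6≤12, i=0, swap(0,0) ⇒ 6 10 1 5 13 3 8 12
j=1: 10≤12, i=1, swap(1,1) ⇒ 6 10 1 5 13 3 8 12
j=2: 1≤12, i=2, swap(2,2) ⇒ 6 10 1 5 13 3 8 12
j=3: 5≤12, i=3, swap(3,3) ⇒ 6 10 1 5 13 3 8 12
j=4: 13>12, skip
j=5: 3≤12, i=4, swap(4,5) ⇒ 6 10 1 5 3 13 8 12
j=6: 8≤12, i=5, swap(5,6) ⇒ 6 10 1 5 3 8 13 12
swap(6,7) ⇒ 6 10 1 5 3 8 12 13; return 6
p = 6; k-1 = 5 < 6 ⇒ left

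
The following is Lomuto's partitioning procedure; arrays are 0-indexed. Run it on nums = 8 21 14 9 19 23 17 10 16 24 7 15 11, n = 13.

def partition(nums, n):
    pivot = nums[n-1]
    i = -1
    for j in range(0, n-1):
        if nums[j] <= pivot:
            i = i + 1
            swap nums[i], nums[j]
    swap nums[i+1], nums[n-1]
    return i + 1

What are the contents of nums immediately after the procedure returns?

8 9 10 7 11 23 17 14 16 24 21 15 19

pivot=11, i=-1
j=0: 8≤11, i=0, swap(0,0) ⇒ 8 21 14 9 19 23 17 10 16 24 7 15 11
j=1: 21>11, skip
j=2: 14>11, skip
j=3: 9≤11, i=1, swap(1,3) ⇒ 8 9 14 21 19 23 17 10 16 24 7 15 11
j=4: 19>11, skip
j=5: 23>11, skip
j=6: 17>11, skip
j=7: 10≤11, i=2, swap(2,7) ⇒ 8 9 10 21 19 23 17 14 16 24 7 15 11
j=8: 16>11, skip
j=9: 24>11, skip
j=10: 7≤11, i=3, swap(3,10) ⇒ 8 9 10 7 19 23 17 14 16 24 21 15 11
j=11: 15>11, skip
swap(4,12) ⇒ 8 9 10 7 11 23 17 14 16 24 21 15 19; return 4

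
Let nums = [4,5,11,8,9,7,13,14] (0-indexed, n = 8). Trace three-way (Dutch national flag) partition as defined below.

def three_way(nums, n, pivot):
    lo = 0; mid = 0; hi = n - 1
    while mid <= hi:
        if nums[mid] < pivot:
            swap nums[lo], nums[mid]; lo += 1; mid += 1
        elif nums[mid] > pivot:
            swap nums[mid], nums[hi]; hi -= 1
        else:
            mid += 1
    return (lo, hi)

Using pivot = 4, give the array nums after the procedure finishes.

[4,11,8,9,7,13,14,5]

pivot = 4; lo=0, mid=0, hi=7
nums[mid]=4=4: mid=1
nums[mid]=5>4: swap nums[1],nums[7]; hi=6 → [4,14,11,8,9,7,13,5]
nums[mid]=14>4: swap nums[1],nums[6]; hi=5 → [4,13,11,8,9,7,14,5]
nums[mid]=13>4: swap nums[1],nums[5]; hi=4 → [4,7,11,8,9,13,14,5]
nums[mid]=7>4: swap nums[1],nums[4]; hi=3 → [4,9,11,8,7,13,14,5]
nums[mid]=9>4: swap nums[1],nums[3]; hi=2 → [4,8,11,9,7,13,14,5]
nums[mid]=8>4: swap nums[1],nums[2]; hi=1 → [4,11,8,9,7,13,14,5]
nums[mid]=11>4: swap nums[1],nums[1]; hi=0 → [4,11,8,9,7,13,14,5]
end: lo=0, hi=0; nums = [4,11,8,9,7,13,14,5]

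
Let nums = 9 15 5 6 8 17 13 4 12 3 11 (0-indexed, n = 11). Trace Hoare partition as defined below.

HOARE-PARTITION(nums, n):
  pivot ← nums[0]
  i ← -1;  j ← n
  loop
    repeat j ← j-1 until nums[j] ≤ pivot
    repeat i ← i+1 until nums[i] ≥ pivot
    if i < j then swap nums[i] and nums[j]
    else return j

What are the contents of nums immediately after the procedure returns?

3 4 5 6 8 17 13 15 12 9 11

pivot=9
j stops at 9 (3), i stops at 0 (9); swap ⇒ 3 15 5 6 8 17 13 4 12 9 11
j stops at 7 (4), i stops at 1 (15); swap ⇒ 3 4 5 6 8 17 13 15 12 9 11
j stops at 4, i stops at 5; i≥j ⇒ return 4. nums=3 4 5 6 8 17 13 15 12 9 11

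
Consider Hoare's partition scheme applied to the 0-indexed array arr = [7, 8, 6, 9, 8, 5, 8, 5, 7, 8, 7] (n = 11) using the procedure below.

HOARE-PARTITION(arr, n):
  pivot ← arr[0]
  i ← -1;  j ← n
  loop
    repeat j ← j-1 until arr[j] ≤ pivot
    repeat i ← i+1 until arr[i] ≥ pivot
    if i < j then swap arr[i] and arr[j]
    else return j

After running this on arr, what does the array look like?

pivot = arr[0] = 7; i = -1, j = 11
j→10 (arr[10]=7≤7), i→0 (arr[0]=7≥7); i<j, swap → [7, 8, 6, 9, 8, 5, 8, 5, 7, 8, 7]
j→8 (arr[8]=7≤7), i→1 (arr[1]=8≥7); i<j, swap → [7, 7, 6, 9, 8, 5, 8, 5, 8, 8, 7]
j→7 (arr[7]=5≤7), i→3 (arr[3]=9≥7); i<j, swap → [7, 7, 6, 5, 8, 5, 8, 9, 8, 8, 7]
j→5 (arr[5]=5≤7), i→4 (arr[4]=8≥7); i<j, swap → [7, 7, 6, 5, 5, 8, 8, 9, 8, 8, 7]
j→4, i→5; i≥j, return j=4. arr = [7, 7, 6, 5, 5, 8, 8, 9, 8, 8, 7]

[7, 7, 6, 5, 5, 8, 8, 9, 8, 8, 7]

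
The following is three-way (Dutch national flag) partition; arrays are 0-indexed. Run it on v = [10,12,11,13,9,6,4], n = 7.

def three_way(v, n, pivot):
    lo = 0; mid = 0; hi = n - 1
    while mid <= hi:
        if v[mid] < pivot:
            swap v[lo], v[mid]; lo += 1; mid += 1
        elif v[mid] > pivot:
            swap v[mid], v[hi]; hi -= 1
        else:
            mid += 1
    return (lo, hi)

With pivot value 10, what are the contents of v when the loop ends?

pivot = 10; lo=0, mid=0, hi=6
v[mid]=10=10: mid=1
v[mid]=12>10: swap v[1],v[6]; hi=5 → [10,4,11,13,9,6,12]
v[mid]=4<10: swap v[0],v[1]; lo=1,mid=2 → [4,10,11,13,9,6,12]
v[mid]=11>10: swap v[2],v[5]; hi=4 → [4,10,6,13,9,11,12]
v[mid]=6<10: swap v[1],v[2]; lo=2,mid=3 → [4,6,10,13,9,11,12]
v[mid]=13>10: swap v[3],v[4]; hi=3 → [4,6,10,9,13,11,12]
v[mid]=9<10: swap v[2],v[3]; lo=3,mid=4 → [4,6,9,10,13,11,12]
end: lo=3, hi=3; v = [4,6,9,10,13,11,12]

[4,6,9,10,13,11,12]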